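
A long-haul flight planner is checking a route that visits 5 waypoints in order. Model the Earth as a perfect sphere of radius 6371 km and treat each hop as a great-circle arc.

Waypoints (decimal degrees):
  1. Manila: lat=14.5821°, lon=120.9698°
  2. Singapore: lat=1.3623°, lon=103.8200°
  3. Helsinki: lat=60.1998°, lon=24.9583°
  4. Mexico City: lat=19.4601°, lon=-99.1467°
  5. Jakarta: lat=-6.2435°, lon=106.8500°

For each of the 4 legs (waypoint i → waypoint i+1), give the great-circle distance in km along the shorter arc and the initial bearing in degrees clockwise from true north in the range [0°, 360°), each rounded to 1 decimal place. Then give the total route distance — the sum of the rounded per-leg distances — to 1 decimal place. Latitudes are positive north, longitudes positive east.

Leg 1: φ1=0.2545057, φ2=0.0237766, Δφ=-0.2307290, Δλ=-0.2993205 rad; a=sin²(Δφ/2)+cosφ1·cosφ2·sin²(Δλ/2)=0.0347592891; c=2·atan2(√a, √(1-a))=0.375071525; dist=6371·c=2389.581 ≈ 2389.6 km; running total=2389.6 km
Leg 1 bearing: y=sinΔλ·cosφ2=-0.29478762, x=cosφ1·sinφ2-sinφ1·cosφ2·cosΔλ=-0.21749617; θ=atan2(y, x)=-126.4201° <0 so +360° → 233.5799° ≈ 233.6°
Leg 2: φ1=0.0237766, φ2=1.0506847, Δφ=1.0269081, Δλ=-1.3763963 rad; a=sin²(Δφ/2)+cosφ1·cosφ2·sin²(Δλ/2)=0.4416958151; c=2·atan2(√a, √(1-a))=1.453922063; dist=6371·c=9262.937 ≈ 9262.9 km; running total=11652.5 km
Leg 2 bearing: y=sinΔλ·cosφ2=-0.48761581, x=cosφ1·sinφ2-sinφ1·cosφ2·cosΔλ=0.86523599; θ=atan2(y, x)=-29.4040° <0 so +360° → 330.5960° ≈ 330.6°
Leg 3: φ1=1.0506847, φ2=0.3396428, Δφ=-0.7110419, Δλ=-2.1660409 rad; a=sin²(Δφ/2)+cosφ1·cosφ2·sin²(Δλ/2)=0.4868229873; c=2·atan2(√a, √(1-a))=1.544439250; dist=6371·c=9839.622 ≈ 9839.6 km; running total=21492.1 km
Leg 3 bearing: y=sinΔλ·cosφ2=-0.78071020, x=cosφ1·sinφ2-sinφ1·cosφ2·cosΔλ=0.62433729; θ=atan2(y, x)=-51.3505° <0 so +360° → 308.6495° ≈ 308.6°
Leg 4: φ1=0.3396428, φ2=-0.1089696, Δφ=-0.4486124, Δλ=3.5953207 rad; a=sin²(Δφ/2)+cosφ1·cosφ2·sin²(Δλ/2)=0.9393389625; c=2·atan2(√a, √(1-a))=2.643882194; dist=6371·c=16844.173 ≈ 16844.2 km; running total=38336.3 km
Leg 4 bearing: y=sinΔλ·cosφ2=-0.43571957, x=cosφ1·sinφ2-sinφ1·cosφ2·cosΔλ=0.19512448; θ=atan2(y, x)=-65.8762° <0 so +360° → 294.1238° ≈ 294.1°

Leg 1: dist=2389.6 km, bearing=233.6°
Leg 2: dist=9262.9 km, bearing=330.6°
Leg 3: dist=9839.6 km, bearing=308.6°
Leg 4: dist=16844.2 km, bearing=294.1°
Total: 38336.3 km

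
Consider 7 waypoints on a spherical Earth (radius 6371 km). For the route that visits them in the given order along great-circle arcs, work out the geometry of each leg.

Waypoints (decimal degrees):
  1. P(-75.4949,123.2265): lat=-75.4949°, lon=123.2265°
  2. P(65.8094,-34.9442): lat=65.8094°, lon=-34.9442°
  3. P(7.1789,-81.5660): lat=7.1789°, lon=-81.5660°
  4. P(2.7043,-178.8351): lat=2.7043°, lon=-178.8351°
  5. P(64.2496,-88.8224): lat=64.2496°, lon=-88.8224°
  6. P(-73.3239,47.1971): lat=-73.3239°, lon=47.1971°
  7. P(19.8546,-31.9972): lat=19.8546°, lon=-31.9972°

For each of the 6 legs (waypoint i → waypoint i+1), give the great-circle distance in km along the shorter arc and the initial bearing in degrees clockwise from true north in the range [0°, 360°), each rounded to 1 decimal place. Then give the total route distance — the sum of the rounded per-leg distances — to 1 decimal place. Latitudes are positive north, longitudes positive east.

Leg 1: φ1=-1.3176346, φ2=1.1485907, Δφ=2.4662253, Δλ=-2.7605995 rad; a=sin²(Δφ/2)+cosφ1·cosφ2·sin²(Δλ/2)=0.9891933807; c=2·atan2(√a, √(1-a))=2.933306572; dist=6371·c=18688.096 ≈ 18688.1 km; running total=18688.1 km
Leg 1 bearing: y=sinΔλ·cosφ2=-0.15237120, x=cosφ1·sinφ2-sinφ1·cosφ2·cosΔλ=-0.13979400; θ=atan2(y, x)=-132.5350° <0 so +360° → 227.4650° ≈ 227.5°
Leg 2: φ1=1.1485907, φ2=0.1252954, Δφ=-1.0232953, Δλ=-0.8137039 rad; a=sin²(Δφ/2)+cosφ1·cosφ2·sin²(Δλ/2)=0.3033876317; c=2·atan2(√a, √(1-a))=1.166660079; dist=6371·c=7432.791 ≈ 7432.8 km; running total=26120.9 km
Leg 2 bearing: y=sinΔλ·cosφ2=-0.72113822, x=cosφ1·sinφ2-sinφ1·cosφ2·cosΔλ=-0.57038055; θ=atan2(y, x)=-128.3421° <0 so +360° → 231.6579° ≈ 231.7°
Leg 3: φ1=0.1252954, φ2=0.0471989, Δφ=-0.0780965, Δλ=-1.6976661 rad; a=sin²(Δφ/2)+cosφ1·cosφ2·sin²(Δλ/2)=0.5597508973; c=2·atan2(√a, √(1-a))=1.690584393; dist=6371·c=10770.713 ≈ 10770.7 km; running total=36891.6 km
Leg 3 bearing: y=sinΔλ·cosφ2=-0.99085811, x=cosφ1·sinφ2-sinφ1·cosφ2·cosΔλ=0.06260608; θ=atan2(y, x)=-86.3846° <0 so +360° → 273.6154° ≈ 273.6°
Leg 4: φ1=0.0471989, φ2=1.1213671, Δφ=1.0741681, Δλ=1.5710180 rad; a=sin²(Δφ/2)+cosφ1·cosφ2·sin²(Δλ/2)=0.4788000582; c=2·atan2(√a, √(1-a))=1.528383729; dist=6371·c=9737.333 ≈ 9737.3 km; running total=46628.9 km
Leg 4 bearing: y=sinΔλ·cosφ2=0.43445153, x=cosφ1·sinφ2-sinφ1·cosφ2·cosΔλ=0.89969668; θ=atan2(y, x)=25.7753° ≈ 25.8°
Leg 5: φ1=1.1213671, φ2=-1.2797435, Δφ=-2.4011105, Δλ=2.3739881 rad; a=sin²(Δφ/2)+cosφ1·cosφ2·sin²(Δλ/2)=0.9762620173; c=2·atan2(√a, √(1-a))=2.832217618; dist=6371·c=18044.058 ≈ 18044.1 km; running total=64673.0 km
Leg 5 bearing: y=sinΔλ·cosφ2=0.19926956, x=cosφ1·sinφ2-sinφ1·cosφ2·cosΔλ=-0.23019471; θ=atan2(y, x)=139.1187° ≈ 139.1°
Leg 6: φ1=-1.2797435, φ2=0.3465281, Δφ=1.6262716, Δλ=-1.3822013 rad; a=sin²(Δφ/2)+cosφ1·cosφ2·sin²(Δλ/2)=0.6373744611; c=2·atan2(√a, √(1-a))=1.849124892; dist=6371·c=11780.775 ≈ 11780.8 km; running total=76453.8 km
Leg 6 bearing: y=sinΔλ·cosφ2=-0.92388014, x=cosφ1·sinφ2-sinφ1·cosφ2·cosΔλ=0.26638039; θ=atan2(y, x)=-73.9163° <0 so +360° → 286.0837° ≈ 286.1°

Leg 1: dist=18688.1 km, bearing=227.5°
Leg 2: dist=7432.8 km, bearing=231.7°
Leg 3: dist=10770.7 km, bearing=273.6°
Leg 4: dist=9737.3 km, bearing=25.8°
Leg 5: dist=18044.1 km, bearing=139.1°
Leg 6: dist=11780.8 km, bearing=286.1°
Total: 76453.8 km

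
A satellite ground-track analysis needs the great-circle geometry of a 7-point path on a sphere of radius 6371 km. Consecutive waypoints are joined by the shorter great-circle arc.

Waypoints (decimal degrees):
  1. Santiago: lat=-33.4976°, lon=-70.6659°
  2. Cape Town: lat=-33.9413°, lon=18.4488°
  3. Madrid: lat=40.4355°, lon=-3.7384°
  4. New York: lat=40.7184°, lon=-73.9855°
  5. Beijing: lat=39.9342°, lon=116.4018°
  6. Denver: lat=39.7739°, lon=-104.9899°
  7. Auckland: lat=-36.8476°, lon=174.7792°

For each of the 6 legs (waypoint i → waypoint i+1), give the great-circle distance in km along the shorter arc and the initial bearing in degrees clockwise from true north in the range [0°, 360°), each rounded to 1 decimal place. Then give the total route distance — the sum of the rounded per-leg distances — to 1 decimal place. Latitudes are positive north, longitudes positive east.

Leg 1: dist=7940.1 km, bearing=118.9°
Leg 2: dist=8577.7 km, bearing=342.9°
Leg 3: dist=5762.6 km, bearing=294.9°
Leg 4: dist=10985.5 km, bearing=352.0°
Leg 5: dist=10208.0 km, bearing=30.6°
Leg 6: dist=11810.9 km, bearing=235.2°
Total: 55284.8 km

Leg 1: φ1=-0.5846434, φ2=-0.5923874, Δφ=-0.0077440, Δλ=1.5553449 rad; a=sin²(Δφ/2)+cosφ1·cosφ2·sin²(Δλ/2)=0.3405800302; c=2·atan2(√a, √(1-a))=1.246291031; dist=6371·c=7940.120 ≈ 7940.1 km; running total=7940.1 km
Leg 1 bearing: y=sinΔλ·cosφ2=0.82951100, x=cosφ1·sinφ2-sinφ1·cosφ2·cosΔλ=-0.45853308; θ=atan2(y, x)=118.9327° ≈ 118.9°
Leg 2: φ1=-0.5923874, φ2=0.7057326, Δφ=1.2981200, Δλ=-0.3872397 rad; a=sin²(Δφ/2)+cosφ1·cosφ2·sin²(Δλ/2)=0.3887228394; c=2·atan2(√a, √(1-a))=1.346362606; dist=6371·c=8577.676 ≈ 8577.7 km; running total=16517.8 km
Leg 2 bearing: y=sinΔλ·cosφ2=-0.28743101, x=cosφ1·sinφ2-sinφ1·cosφ2·cosΔλ=0.93158628; θ=atan2(y, x)=-17.1471° <0 so +360° → 342.8529° ≈ 342.9°
Leg 3: φ1=0.7057326, φ2=0.7106701, Δφ=0.0049375, Δλ=-1.2260432 rad; a=sin²(Δφ/2)+cosφ1·cosφ2·sin²(Δλ/2)=0.1909651000; c=2·atan2(√a, √(1-a))=0.904511341; dist=6371·c=5762.642 ≈ 5762.6 km; running total=22280.4 km
Leg 3 bearing: y=sinΔλ·cosφ2=-0.71332776, x=cosφ1·sinφ2-sinφ1·cosφ2·cosΔλ=0.33038347; θ=atan2(y, x)=-65.1484° <0 so +360° → 294.8516° ≈ 294.9°
Leg 4: φ1=0.7106701, φ2=0.6969833, Δφ=-0.0136869, Δλ=3.3228852 rad; a=sin²(Δφ/2)+cosφ1·cosφ2·sin²(Δλ/2)=0.5764478802; c=2·atan2(√a, √(1-a))=1.724294153; dist=6371·c=10985.478 ≈ 10985.5 km; running total=33265.9 km
Leg 4 bearing: y=sinΔλ·cosφ2=-0.13825168, x=cosφ1·sinφ2-sinφ1·cosφ2·cosΔλ=0.97852407; θ=atan2(y, x)=-8.0419° <0 so +360° → 351.9581° ≈ 352.0°
Leg 5: φ1=0.6969833, φ2=0.6941855, Δφ=-0.0027978, Δλ=-3.8640141 rad; a=sin²(Δφ/2)+cosφ1·cosφ2·sin²(Δλ/2)=0.5157263142; c=2·atan2(√a, √(1-a))=1.602254143; dist=6371·c=10207.961 ≈ 10208.0 km; running total=43473.9 km
Leg 5 bearing: y=sinΔλ·cosφ2=0.50818427, x=cosφ1·sinφ2-sinφ1·cosφ2·cosΔλ=0.86067385; θ=atan2(y, x)=30.5597° ≈ 30.6°
Leg 6: φ1=0.6941855, φ2=-0.6431119, Δφ=-1.3372975, Δλ=4.8828919 rad; a=sin²(Δφ/2)+cosφ1·cosφ2·sin²(Δλ/2)=0.6396489501; c=2·atan2(√a, √(1-a))=1.853859160; dist=6371·c=11810.937 ≈ 11810.9 km; running total=55284.8 km
Leg 6 bearing: y=sinΔλ·cosφ2=-0.78862970, x=cosφ1·sinφ2-sinφ1·cosφ2·cosΔλ=-0.54777357; θ=atan2(y, x)=-124.7834° <0 so +360° → 235.2166° ≈ 235.2°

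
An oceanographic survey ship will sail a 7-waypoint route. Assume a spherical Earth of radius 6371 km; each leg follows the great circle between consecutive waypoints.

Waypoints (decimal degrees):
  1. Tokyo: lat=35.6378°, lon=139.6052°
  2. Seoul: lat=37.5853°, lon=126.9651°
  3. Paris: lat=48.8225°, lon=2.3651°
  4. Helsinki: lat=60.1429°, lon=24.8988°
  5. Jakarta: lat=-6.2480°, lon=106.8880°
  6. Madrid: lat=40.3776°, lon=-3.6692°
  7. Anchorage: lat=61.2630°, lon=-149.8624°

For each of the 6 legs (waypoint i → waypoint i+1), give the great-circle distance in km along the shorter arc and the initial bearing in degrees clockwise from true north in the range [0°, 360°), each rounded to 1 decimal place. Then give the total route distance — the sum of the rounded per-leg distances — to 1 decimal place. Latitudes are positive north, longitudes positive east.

Leg 1: φ1=0.6219969, φ2=0.6559872, Δφ=0.0339903, Δλ=-0.2206114 rad; a=sin²(Δφ/2)+cosφ1·cosφ2·sin²(Δλ/2)=0.0080932608; c=2·atan2(√a, √(1-a))=0.180168689; dist=6371·c=1147.855 ≈ 1147.9 km; running total=1147.9 km
Leg 1 bearing: y=sinΔλ·cosφ2=-0.17340799, x=cosφ1·sinφ2-sinφ1·cosφ2·cosΔλ=0.04517421; θ=atan2(y, x)=-75.3985° <0 so +360° → 284.6015° ≈ 284.6°
Leg 2: φ1=0.6559872, φ2=0.8521134, Δφ=0.1961261, Δλ=-2.1746802 rad; a=sin²(Δφ/2)+cosφ1·cosφ2·sin²(Δλ/2)=0.4185903465; c=2·atan2(√a, √(1-a))=1.407248906; dist=6371·c=8965.583 ≈ 8965.6 km; running total=10113.5 km
Leg 2 bearing: y=sinΔλ·cosφ2=-0.54194799, x=cosφ1·sinφ2-sinφ1·cosφ2·cosΔλ=0.82448908; θ=atan2(y, x)=-33.3175° <0 so +360° → 326.6825° ≈ 326.7°
Leg 3: φ1=0.8521134, φ2=1.0496916, Δφ=0.1975783, Δλ=0.3932873 rad; a=sin²(Δφ/2)+cosφ1·cosφ2·sin²(Δλ/2)=0.0222396492; c=2·atan2(√a, √(1-a))=0.299376021; dist=6371·c=1907.325 ≈ 1907.3 km; running total=12020.8 km
Leg 3 bearing: y=sinΔλ·cosφ2=0.19078505, x=cosφ1·sinφ2-sinφ1·cosφ2·cosΔλ=0.22490277; θ=atan2(y, x)=40.3079° ≈ 40.3°
Leg 4: φ1=1.0496916, φ2=-0.1090482, Δφ=-1.1587398, Δλ=1.4309815 rad; a=sin²(Δφ/2)+cosφ1·cosφ2·sin²(Δλ/2)=0.5127101487; c=2·atan2(√a, √(1-a))=1.596219363; dist=6371·c=10169.514 ≈ 10169.5 km; running total=22190.3 km
Leg 4 bearing: y=sinΔλ·cosφ2=0.98435992, x=cosφ1·sinφ2-sinφ1·cosφ2·cosΔλ=-0.17432545; θ=atan2(y, x)=100.0427° ≈ 100.0°
Leg 5: φ1=-0.1090482, φ2=0.7047221, Δφ=0.8137702, Δλ=-1.9295872 rad; a=sin²(Δφ/2)+cosφ1·cosφ2·sin²(Δλ/2)=0.6682061354; c=2·atan2(√a, √(1-a))=1.913900836; dist=6371·c=12193.462 ≈ 12193.5 km; running total=34383.8 km
Leg 5 bearing: y=sinΔλ·cosφ2=-0.71328234, x=cosφ1·sinφ2-sinφ1·cosφ2·cosΔλ=0.61486184; θ=atan2(y, x)=-49.2381° <0 so +360° → 310.7619° ≈ 310.8°
Leg 6: φ1=0.7047221, φ2=1.0692411, Δφ=0.3645190, Δλ=-2.5515527 rad; a=sin²(Δφ/2)+cosφ1·cosφ2·sin²(Δλ/2)=0.3681499520; c=2·atan2(√a, √(1-a))=1.303940256; dist=6371·c=8307.403 ≈ 8307.4 km; running total=42691.2 km
Leg 6 bearing: y=sinΔλ·cosφ2=-0.26750869, x=cosφ1·sinφ2-sinφ1·cosφ2·cosΔλ=0.92676931; θ=atan2(y, x)=-16.1006° <0 so +360° → 343.8994° ≈ 343.9°

Leg 1: dist=1147.9 km, bearing=284.6°
Leg 2: dist=8965.6 km, bearing=326.7°
Leg 3: dist=1907.3 km, bearing=40.3°
Leg 4: dist=10169.5 km, bearing=100.0°
Leg 5: dist=12193.5 km, bearing=310.8°
Leg 6: dist=8307.4 km, bearing=343.9°
Total: 42691.2 km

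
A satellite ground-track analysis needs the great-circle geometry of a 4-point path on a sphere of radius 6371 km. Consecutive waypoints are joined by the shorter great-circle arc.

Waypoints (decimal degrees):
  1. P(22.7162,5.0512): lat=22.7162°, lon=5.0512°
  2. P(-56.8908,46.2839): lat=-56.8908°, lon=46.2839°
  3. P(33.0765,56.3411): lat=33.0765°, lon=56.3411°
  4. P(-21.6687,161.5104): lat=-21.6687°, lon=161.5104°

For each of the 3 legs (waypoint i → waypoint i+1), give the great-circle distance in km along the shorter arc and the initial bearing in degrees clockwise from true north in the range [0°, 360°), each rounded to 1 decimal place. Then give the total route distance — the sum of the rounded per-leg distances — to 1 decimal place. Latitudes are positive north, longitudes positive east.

Leg 1: φ1=0.3964725, φ2=-0.9929318, Δφ=-1.3894043, Δλ=0.7196464 rad; a=sin²(Δφ/2)+cosφ1·cosφ2·sin²(Δλ/2)=0.4722698979; c=2·atan2(√a, √(1-a))=1.515307652; dist=6371·c=9654.025 ≈ 9654.0 km; running total=9654.0 km
Leg 1 bearing: y=sinΔλ·cosφ2=0.36003471, x=cosφ1·sinφ2-sinφ1·cosφ2·cosΔλ=-0.93128898; θ=atan2(y, x)=158.8636° ≈ 158.9°
Leg 2: φ1=-0.9929318, φ2=0.5772938, Δφ=1.5702256, Δλ=0.1755313 rad; a=sin²(Δφ/2)+cosφ1·cosφ2·sin²(Δλ/2)=0.5032312835; c=2·atan2(√a, √(1-a))=1.577258939; dist=6371·c=10048.717 ≈ 10048.7 km; running total=19702.7 km
Leg 2 bearing: y=sinΔλ·cosφ2=0.14633097, x=cosφ1·sinφ2-sinφ1·cosφ2·cosΔλ=0.98921458; θ=atan2(y, x)=8.4145° ≈ 8.4°
Leg 3: φ1=0.5772938, φ2=-0.3781902, Δφ=-0.9554840, Δλ=1.8355506 rad; a=sin²(Δφ/2)+cosφ1·cosφ2·sin²(Δλ/2)=0.7026434690; c=2·atan2(√a, √(1-a))=1.988089007; dist=6371·c=12666.115 ≈ 12666.1 km; running total=32368.8 km
Leg 3 bearing: y=sinΔλ·cosφ2=0.89695347, x=cosφ1·sinφ2-sinφ1·cosφ2·cosΔλ=-0.17668323; θ=atan2(y, x)=101.1435° ≈ 101.1°

Leg 1: dist=9654.0 km, bearing=158.9°
Leg 2: dist=10048.7 km, bearing=8.4°
Leg 3: dist=12666.1 km, bearing=101.1°
Total: 32368.8 km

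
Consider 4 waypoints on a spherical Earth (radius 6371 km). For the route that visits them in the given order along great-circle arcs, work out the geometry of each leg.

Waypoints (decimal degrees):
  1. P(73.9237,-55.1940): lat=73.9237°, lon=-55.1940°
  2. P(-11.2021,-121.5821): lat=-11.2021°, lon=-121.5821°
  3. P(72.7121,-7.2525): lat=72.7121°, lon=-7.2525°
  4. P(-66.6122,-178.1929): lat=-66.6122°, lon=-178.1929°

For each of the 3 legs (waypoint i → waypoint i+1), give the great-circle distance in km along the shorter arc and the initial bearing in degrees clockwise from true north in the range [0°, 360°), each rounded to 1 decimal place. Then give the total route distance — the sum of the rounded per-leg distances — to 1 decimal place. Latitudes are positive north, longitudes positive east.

Leg 1: φ1=1.2902120, φ2=-0.1955135, Δφ=-1.4857255, Δλ=-1.1586909 rad; a=sin²(Δφ/2)+cosφ1·cosφ2·sin²(Δλ/2)=0.5389350308; c=2·atan2(√a, √(1-a))=1.648745301; dist=6371·c=10504.156 ≈ 10504.2 km; running total=10504.2 km
Leg 1 bearing: y=sinΔλ·cosφ2=-0.89882263, x=cosφ1·sinφ2-sinφ1·cosφ2·cosΔλ=-0.43133992; θ=atan2(y, x)=-115.6361° <0 so +360° → 244.3639° ≈ 244.4°
Leg 2: φ1=-0.1955135, φ2=1.2690656, Δφ=1.4645791, Δλ=1.9954280 rad; a=sin²(Δφ/2)+cosφ1·cosφ2·sin²(Δλ/2)=0.6527961391; c=2·atan2(√a, √(1-a))=1.881356729; dist=6371·c=11986.124 ≈ 11986.1 km; running total=22490.3 km
Leg 2 bearing: y=sinΔλ·cosφ2=0.27078145, x=cosφ1·sinφ2-sinφ1·cosφ2·cosΔλ=0.91284761; θ=atan2(y, x)=16.5221° ≈ 16.5°
Leg 3: φ1=1.2690656, φ2=-1.1626022, Δφ=-2.4316678, Δλ=-2.9834728 rad; a=sin²(Δφ/2)+cosφ1·cosφ2·sin²(Δλ/2)=0.9964332713; c=2·atan2(√a, √(1-a))=3.022077344; dist=6371·c=19253.655 ≈ 19253.7 km; running total=41744.0 km
Leg 3 bearing: y=sinΔλ·cosφ2=-0.06250485, x=cosφ1·sinφ2-sinφ1·cosφ2·cosΔλ=0.10153410; θ=atan2(y, x)=-31.6166° <0 so +360° → 328.3834° ≈ 328.4°

Leg 1: dist=10504.2 km, bearing=244.4°
Leg 2: dist=11986.1 km, bearing=16.5°
Leg 3: dist=19253.7 km, bearing=328.4°
Total: 41744.0 km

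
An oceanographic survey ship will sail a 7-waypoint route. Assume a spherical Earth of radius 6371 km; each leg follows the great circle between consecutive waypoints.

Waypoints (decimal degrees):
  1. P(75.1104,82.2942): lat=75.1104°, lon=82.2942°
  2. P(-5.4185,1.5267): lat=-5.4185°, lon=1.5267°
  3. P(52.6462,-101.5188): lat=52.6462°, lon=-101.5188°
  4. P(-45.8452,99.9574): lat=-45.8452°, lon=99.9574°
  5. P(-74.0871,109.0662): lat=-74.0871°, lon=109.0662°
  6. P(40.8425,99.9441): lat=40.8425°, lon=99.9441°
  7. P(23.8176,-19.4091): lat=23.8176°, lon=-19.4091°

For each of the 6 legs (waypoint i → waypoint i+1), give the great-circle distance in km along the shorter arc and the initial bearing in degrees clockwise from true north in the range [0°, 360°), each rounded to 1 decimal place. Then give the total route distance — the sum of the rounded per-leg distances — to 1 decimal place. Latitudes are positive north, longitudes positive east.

Leg 1: dist=10327.6 km, bearing=259.7°
Leg 2: dist=11364.6 km, bearing=322.8°
Leg 3: dist=18291.3 km, bearing=287.4°
Leg 4: dist=3172.6 km, bearing=174.8°
Leg 5: dist=12798.0 km, bearing=352.4°
Leg 6: dist=10486.8 km, bearing=306.9°
Total: 66440.9 km

Leg 1: φ1=1.3109238, φ2=-0.0945707, Δφ=-1.4054944, Δλ=-1.4096588 rad; a=sin²(Δφ/2)+cosφ1·cosφ2·sin²(Δλ/2)=0.5251083822; c=2·atan2(√a, √(1-a))=1.621034221; dist=6371·c=10327.609 ≈ 10327.6 km; running total=10327.6 km
Leg 1 bearing: y=sinΔλ·cosφ2=-0.98263483, x=cosφ1·sinφ2-sinφ1·cosφ2·cosΔλ=-0.17862549; θ=atan2(y, x)=-100.3028° <0 so +360° → 259.6972° ≈ 259.7°
Leg 2: φ1=-0.0945707, φ2=0.9188495, Δφ=1.0134202, Δλ=-1.7984833 rad; a=sin²(Δφ/2)+cosφ1·cosφ2·sin²(Δλ/2)=0.6057028755; c=2·atan2(√a, √(1-a))=1.783809321; dist=6371·c=11364.649 ≈ 11364.6 km; running total=21692.2 km
Leg 2 bearing: y=sinΔλ·cosφ2=-0.59107592, x=cosφ1·sinφ2-sinφ1·cosφ2·cosΔλ=0.77841947; θ=atan2(y, x)=-37.2104° <0 so +360° → 322.7896° ≈ 322.8°
Leg 3: φ1=0.9188495, φ2=-0.8001497, Δφ=-1.7189992, Δλ=3.5164231 rad; a=sin²(Δφ/2)+cosφ1·cosφ2·sin²(Δλ/2)=0.9818093254; c=2·atan2(√a, √(1-a))=2.871022459; dist=6371·c=18291.284 ≈ 18291.3 km; running total=39983.5 km
Leg 3 bearing: y=sinΔλ·cosφ2=-0.25503526, x=cosφ1·sinφ2-sinφ1·cosφ2·cosΔλ=0.07997570; θ=atan2(y, x)=-72.5893° <0 so +360° → 287.4107° ≈ 287.4°
Leg 4: φ1=-0.8001497, φ2=-1.2930638, Δφ=-0.4929141, Δλ=0.1589786 rad; a=sin²(Δφ/2)+cosφ1·cosφ2·sin²(Δλ/2)=0.0607254217; c=2·atan2(√a, √(1-a))=0.497980112; dist=6371·c=3172.631 ≈ 3172.6 km; running total=43156.1 km
Leg 4 bearing: y=sinΔλ·cosφ2=0.04340469, x=cosφ1·sinφ2-sinφ1·cosφ2·cosΔλ=-0.47567574; θ=atan2(y, x)=174.7863° ≈ 174.8°
Leg 5: φ1=-1.2930638, φ2=0.7128361, Δφ=2.0058999, Δλ=-0.1592107 rad; a=sin²(Δφ/2)+cosφ1·cosφ2·sin²(Δλ/2)=0.7120638038; c=2·atan2(√a, √(1-a))=2.008794667; dist=6371·c=12798.031 ≈ 12798.0 km; running total=55954.1 km
Leg 5 bearing: y=sinΔλ·cosφ2=-0.11993630, x=cosφ1·sinφ2-sinφ1·cosφ2·cosΔλ=0.89762523; θ=atan2(y, x)=-7.6105° <0 so +360° → 352.3895° ≈ 352.4°
Leg 6: φ1=0.7128361, φ2=0.4156955, Δφ=-0.2971406, Δλ=-2.0831063 rad; a=sin²(Δφ/2)+cosφ1·cosφ2·sin²(Δλ/2)=0.5375790731; c=2·atan2(√a, √(1-a))=1.646025412; dist=6371·c=10486.828 ≈ 10486.8 km; running total=66440.9 km
Leg 6 bearing: y=sinΔλ·cosφ2=-0.79738403, x=cosφ1·sinφ2-sinφ1·cosφ2·cosΔλ=0.59877372; θ=atan2(y, x)=-53.0963° <0 so +360° → 306.9037° ≈ 306.9°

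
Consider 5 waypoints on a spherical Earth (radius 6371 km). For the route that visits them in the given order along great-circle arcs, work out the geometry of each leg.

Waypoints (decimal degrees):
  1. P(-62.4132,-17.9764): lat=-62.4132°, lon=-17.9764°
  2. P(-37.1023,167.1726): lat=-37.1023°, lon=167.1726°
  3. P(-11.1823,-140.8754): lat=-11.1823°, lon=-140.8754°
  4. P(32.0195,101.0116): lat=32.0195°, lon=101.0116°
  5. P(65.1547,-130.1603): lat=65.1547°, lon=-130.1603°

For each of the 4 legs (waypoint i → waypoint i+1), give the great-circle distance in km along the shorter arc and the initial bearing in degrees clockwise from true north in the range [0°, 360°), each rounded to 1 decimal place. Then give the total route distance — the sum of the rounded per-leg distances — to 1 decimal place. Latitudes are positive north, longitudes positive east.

Leg 1: dist=8939.8 km, bearing=184.2°
Leg 2: dist=5914.1 km, bearing=74.8°
Leg 3: dist=13304.9 km, bearing=300.6°
Leg 4: dist=8346.5 km, bearing=19.8°
Total: 36505.3 km

Leg 1: φ1=-1.0893158, φ2=-0.6475573, Δφ=0.4417585, Δλ=3.2314597 rad; a=sin²(Δφ/2)+cosφ1·cosφ2·sin²(Δλ/2)=0.4165975823; c=2·atan2(√a, √(1-a))=1.403208117; dist=6371·c=8939.839 ≈ 8939.8 km; running total=8939.8 km
Leg 1 bearing: y=sinΔλ·cosφ2=-0.07157787, x=cosφ1·sinφ2-sinφ1·cosφ2·cosΔλ=-0.98338841; θ=atan2(y, x)=-175.8370° <0 so +360° → 184.1630° ≈ 184.2°
Leg 2: φ1=-0.6475573, φ2=-0.1951680, Δφ=0.4523893, Δλ=-5.3764519 rad; a=sin²(Δφ/2)+cosφ1·cosφ2·sin²(Δλ/2)=0.2003959126; c=2·atan2(√a, √(1-a))=0.928284632; dist=6371·c=5914.101 ≈ 5914.1 km; running total=14853.9 km
Leg 2 bearing: y=sinΔλ·cosφ2=0.77254420, x=cosφ1·sinφ2-sinφ1·cosφ2·cosΔλ=0.21005956; θ=atan2(y, x)=74.7887° ≈ 74.8°
Leg 3: φ1=-0.1951680, φ2=0.5588457, Δφ=0.7540137, Δλ=4.2217246 rad; a=sin²(Δφ/2)+cosφ1·cosφ2·sin²(Δλ/2)=0.7473822006; c=2·atan2(√a, √(1-a))=2.088360031; dist=6371·c=13304.942 ≈ 13304.9 km; running total=28158.8 km
Leg 3 bearing: y=sinΔλ·cosφ2=-0.74783624, x=cosφ1·sinφ2-sinφ1·cosφ2·cosΔλ=0.44266143; θ=atan2(y, x)=-59.3777° <0 so +360° → 300.6223° ≈ 300.6°
Leg 4: φ1=0.5588457, φ2=1.1371640, Δφ=0.5783183, Δλ=-4.0347108 rad; a=sin²(Δφ/2)+cosφ1·cosφ2·sin²(Δλ/2)=0.3711139533; c=2·atan2(√a, √(1-a))=1.310080666; dist=6371·c=8346.524 ≈ 8346.5 km; running total=36505.3 km
Leg 4 bearing: y=sinΔλ·cosφ2=0.32732501, x=cosφ1·sinφ2-sinφ1·cosφ2·cosΔλ=0.90907199; θ=atan2(y, x)=19.8022° ≈ 19.8°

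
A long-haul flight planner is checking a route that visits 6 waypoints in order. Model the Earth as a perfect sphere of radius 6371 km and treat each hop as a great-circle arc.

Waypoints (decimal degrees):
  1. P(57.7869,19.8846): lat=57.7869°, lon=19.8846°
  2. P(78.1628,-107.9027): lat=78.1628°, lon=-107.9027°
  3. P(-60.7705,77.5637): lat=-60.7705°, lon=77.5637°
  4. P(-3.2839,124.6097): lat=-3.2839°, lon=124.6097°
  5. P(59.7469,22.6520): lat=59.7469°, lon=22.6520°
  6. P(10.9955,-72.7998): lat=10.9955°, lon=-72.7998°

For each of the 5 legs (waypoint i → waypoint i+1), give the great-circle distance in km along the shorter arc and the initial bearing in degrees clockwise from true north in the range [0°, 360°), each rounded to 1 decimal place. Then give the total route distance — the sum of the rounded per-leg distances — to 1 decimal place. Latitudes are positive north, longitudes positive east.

Leg 1: φ1=1.0085717, φ2=1.3641982, Δφ=0.3556265, Δλ=-2.2303091 rad; a=sin²(Δφ/2)+cosφ1·cosφ2·sin²(Δλ/2)=0.1194613874; c=2·atan2(√a, √(1-a))=0.705824136; dist=6371·c=4496.806 ≈ 4496.8 km; running total=4496.8 km
Leg 1 bearing: y=sinΔλ·cosφ2=-0.16211359, x=cosφ1·sinφ2-sinφ1·cosφ2·cosΔλ=0.62807694; θ=atan2(y, x)=-14.4728° <0 so +360° → 345.5272° ≈ 345.5°
Leg 2: φ1=1.3641982, φ2=-1.0606453, Δφ=-2.4248435, Δλ=3.2369993 rad; a=sin²(Δφ/2)+cosφ1·cosφ2·sin²(Δλ/2)=0.9769124847; c=2·atan2(√a, √(1-a))=2.836519456; dist=6371·c=18071.465 ≈ 18071.5 km; running total=22568.3 km
Leg 2 bearing: y=sinΔλ·cosφ2=-0.04651730, x=cosφ1·sinφ2-sinφ1·cosφ2·cosΔλ=0.29673906; θ=atan2(y, x)=-8.9093° <0 so +360° → 351.0907° ≈ 351.1°
Leg 3: φ1=-1.0606453, φ2=-0.0573149, Δφ=1.0033304, Δλ=0.8211076 rad; a=sin²(Δφ/2)+cosφ1·cosφ2·sin²(Δλ/2)=0.3089088037; c=2·atan2(√a, √(1-a))=1.178639506; dist=6371·c=7509.112 ≈ 7509.1 km; running total=30077.4 km
Leg 3 bearing: y=sinΔλ·cosφ2=0.73069919, x=cosφ1·sinφ2-sinφ1·cosφ2·cosΔλ=0.56569896; θ=atan2(y, x)=52.2534° ≈ 52.3°
Leg 4: φ1=-0.0573149, φ2=1.0427801, Δφ=1.1000950, Δλ=-1.7794976 rad; a=sin²(Δφ/2)+cosφ1·cosφ2·sin²(Δλ/2)=0.5768484522; c=2·atan2(√a, √(1-a))=1.725104879; dist=6371·c=10990.643 ≈ 10990.6 km; running total=41068.0 km
Leg 4 bearing: y=sinΔλ·cosφ2=-0.49288822, x=cosφ1·sinφ2-sinφ1·cosφ2·cosΔλ=0.85641022; θ=atan2(y, x)=-29.9216° <0 so +360° → 330.0784° ≈ 330.1°
Leg 5: φ1=1.0427801, φ2=0.1919077, Δφ=-0.8508724, Δλ=-1.6659482 rad; a=sin²(Δφ/2)+cosφ1·cosφ2·sin²(Δλ/2)=0.4411163236; c=2·atan2(√a, √(1-a))=1.452755039; dist=6371·c=9255.502 ≈ 9255.5 km; running total=50323.5 km
Leg 5 bearing: y=sinΔλ·cosφ2=-0.97720168, x=cosφ1·sinφ2-sinφ1·cosφ2·cosΔλ=0.17665706; θ=atan2(y, x)=-79.7528° <0 so +360° → 280.2472° ≈ 280.2°

Leg 1: dist=4496.8 km, bearing=345.5°
Leg 2: dist=18071.5 km, bearing=351.1°
Leg 3: dist=7509.1 km, bearing=52.3°
Leg 4: dist=10990.6 km, bearing=330.1°
Leg 5: dist=9255.5 km, bearing=280.2°
Total: 50323.5 km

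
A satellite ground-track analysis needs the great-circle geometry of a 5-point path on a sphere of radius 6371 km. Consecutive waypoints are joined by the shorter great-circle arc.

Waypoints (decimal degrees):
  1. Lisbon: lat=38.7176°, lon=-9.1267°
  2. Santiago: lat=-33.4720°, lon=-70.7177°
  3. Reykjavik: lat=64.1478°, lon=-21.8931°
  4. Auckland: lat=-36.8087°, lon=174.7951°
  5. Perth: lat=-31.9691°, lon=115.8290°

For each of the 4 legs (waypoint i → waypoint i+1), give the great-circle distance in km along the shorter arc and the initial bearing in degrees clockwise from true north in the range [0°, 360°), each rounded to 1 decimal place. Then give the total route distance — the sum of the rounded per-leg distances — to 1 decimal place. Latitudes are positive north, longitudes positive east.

Leg 1: φ1=0.6757496, φ2=-0.5841966, Δφ=-1.2599462, Δλ=-1.0749657 rad; a=sin²(Δφ/2)+cosφ1·cosφ2·sin²(Δλ/2)=0.5176633545; c=2·atan2(√a, √(1-a))=1.606130388; dist=6371·c=10232.657 ≈ 10232.7 km; running total=10232.7 km
Leg 1 bearing: y=sinΔλ·cosφ2=-0.73370132, x=cosφ1·sinφ2-sinφ1·cosφ2·cosΔλ=-0.67855316; θ=atan2(y, x)=-132.7638° <0 so +360° → 227.2362° ≈ 227.2°
Leg 2: φ1=-0.5841966, φ2=1.1195903, Δφ=1.7037869, Δλ=0.8521500 rad; a=sin²(Δφ/2)+cosφ1·cosφ2·sin²(Δλ/2)=0.6284314259; c=2·atan2(√a, √(1-a))=1.830571062; dist=6371·c=11662.568 ≈ 11662.6 km; running total=21895.3 km
Leg 2 bearing: y=sinΔλ·cosφ2=0.32821469, x=cosφ1·sinφ2-sinφ1·cosφ2·cosΔλ=0.90900858; θ=atan2(y, x)=19.8531° ≈ 19.9°
Leg 3: φ1=1.1195903, φ2=-0.6424330, Δφ=-1.7620233, Δλ=3.4328567 rad; a=sin²(Δφ/2)+cosφ1·cosφ2·sin²(Δλ/2)=0.9367998343; c=2·atan2(√a, √(1-a))=2.633347149; dist=6371·c=16777.055 ≈ 16777.1 km; running total=38672.4 km
Leg 3 bearing: y=sinΔλ·cosφ2=-0.22991450, x=cosφ1·sinφ2-sinφ1·cosφ2·cosΔλ=0.42890901; θ=atan2(y, x)=-28.1933° <0 so +360° → 331.8067° ≈ 331.8°
Leg 4: φ1=-0.6424330, φ2=-0.5579661, Δφ=0.0844670, Δλ=-1.0291526 rad; a=sin²(Δφ/2)+cosφ1·cosφ2·sin²(Δλ/2)=0.1663059676; c=2·atan2(√a, √(1-a))=0.840100394; dist=6371·c=5352.280 ≈ 5352.3 km; running total=44024.7 km
Leg 4 bearing: y=sinΔλ·cosφ2=-0.72690532, x=cosφ1·sinφ2-sinφ1·cosφ2·cosΔλ=-0.16186978; θ=atan2(y, x)=-102.5540° <0 so +360° → 257.4460° ≈ 257.4°

Leg 1: dist=10232.7 km, bearing=227.2°
Leg 2: dist=11662.6 km, bearing=19.9°
Leg 3: dist=16777.1 km, bearing=331.8°
Leg 4: dist=5352.3 km, bearing=257.4°
Total: 44024.7 km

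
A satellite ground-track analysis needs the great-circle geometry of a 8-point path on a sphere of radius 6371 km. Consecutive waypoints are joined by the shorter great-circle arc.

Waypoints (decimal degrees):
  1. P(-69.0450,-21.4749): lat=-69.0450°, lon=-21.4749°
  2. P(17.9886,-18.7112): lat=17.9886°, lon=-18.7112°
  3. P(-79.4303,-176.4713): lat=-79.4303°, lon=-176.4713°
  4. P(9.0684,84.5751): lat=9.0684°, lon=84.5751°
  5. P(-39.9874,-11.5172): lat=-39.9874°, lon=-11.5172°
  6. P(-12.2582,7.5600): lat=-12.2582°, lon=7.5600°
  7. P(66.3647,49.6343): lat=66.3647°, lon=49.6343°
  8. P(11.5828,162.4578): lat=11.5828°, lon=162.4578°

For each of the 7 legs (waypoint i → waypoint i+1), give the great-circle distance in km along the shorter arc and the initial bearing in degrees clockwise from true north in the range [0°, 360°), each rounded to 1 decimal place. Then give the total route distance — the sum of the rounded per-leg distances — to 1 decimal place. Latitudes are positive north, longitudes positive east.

Leg 1: φ1=-1.2050626, φ2=0.3139603, Δφ=1.5190229, Δλ=0.0482357 rad; a=sin²(Δφ/2)+cosφ1·cosφ2·sin²(Δλ/2)=0.4743226580; c=2·atan2(√a, √(1-a))=1.519419043; dist=6371·c=9680.219 ≈ 9680.2 km; running total=9680.2 km
Leg 1 bearing: y=sinΔλ·cosφ2=0.04586002, x=cosφ1·sinφ2-sinφ1·cosφ2·cosΔλ=0.99762696; θ=atan2(y, x)=2.6320° ≈ 2.6°
Leg 2: φ1=0.3139603, φ2=-1.3863203, Δφ=-1.7002806, Δλ=-2.7534332 rad; a=sin²(Δφ/2)+cosφ1·cosφ2·sin²(Δλ/2)=0.7325368995; c=2·atan2(√a, √(1-a))=2.054514299; dist=6371·c=13089.311 ≈ 13089.3 km; running total=22769.5 km
Leg 2 bearing: y=sinΔλ·cosφ2=-0.06942616, x=cosφ1·sinφ2-sinφ1·cosφ2·cosΔλ=-0.88254539; θ=atan2(y, x)=-175.5020° <0 so +360° → 184.4980° ≈ 184.5°
Leg 3: φ1=-1.3863203, φ2=0.1582734, Δφ=1.5445937, Δλ=4.5561192 rad; a=sin²(Δφ/2)+cosφ1·cosφ2·sin²(Δλ/2)=0.5915653031; c=2·atan2(√a, √(1-a))=1.754966299; dist=6371·c=11180.890 ≈ 11180.9 km; running total=33950.4 km
Leg 3 bearing: y=sinΔλ·cosφ2=-0.97546789, x=cosφ1·sinφ2-sinφ1·cosφ2·cosΔλ=-0.12217026; θ=atan2(y, x)=-97.1387° <0 so +360° → 262.8613° ≈ 262.9°
Leg 4: φ1=0.1582734, φ2=-0.6979118, Δφ=-0.8561852, Δλ=-1.6771270 rad; a=sin²(Δφ/2)+cosφ1·cosφ2·sin²(Δλ/2)=0.5907923433; c=2·atan2(√a, √(1-a))=1.753394016; dist=6371·c=11170.873 ≈ 11170.9 km; running total=45121.3 km
Leg 4 bearing: y=sinΔλ·cosφ2=-0.76185853, x=cosφ1·sinφ2-sinφ1·cosφ2·cosΔλ=-0.62177052; θ=atan2(y, x)=-129.2187° <0 so +360° → 230.7813° ≈ 230.8°
Leg 5: φ1=-0.6979118, φ2=-0.2139460, Δφ=0.4839658, Δλ=0.3329600 rad; a=sin²(Δφ/2)+cosφ1·cosφ2·sin²(Δλ/2)=0.0779818280; c=2·atan2(√a, √(1-a))=0.566030616; dist=6371·c=3606.181 ≈ 3606.2 km; running total=48727.5 km
Leg 5 bearing: y=sinΔλ·cosφ2=0.31939009, x=cosφ1·sinφ2-sinφ1·cosφ2·cosΔλ=0.43080462; θ=atan2(y, x)=36.5525° ≈ 36.6°
Leg 6: φ1=-0.2139460, φ2=1.1582825, Δφ=1.3722285, Δλ=0.7343351 rad; a=sin²(Δφ/2)+cosφ1·cosφ2·sin²(Δλ/2)=0.4518517915; c=2·atan2(√a, √(1-a))=1.474350459; dist=6371·c=9393.087 ≈ 9393.1 km; running total=58120.6 km
Leg 6 bearing: y=sinΔλ·cosφ2=0.26864965, x=cosφ1·sinφ2-sinφ1·cosφ2·cosΔλ=0.95841242; θ=atan2(y, x)=15.6586° ≈ 15.7°
Leg 7: φ1=1.1582825, φ2=0.2021580, Δφ=-0.9561245, Δλ=1.9691415 rad; a=sin²(Δφ/2)+cosφ1·cosφ2·sin²(Δλ/2)=0.4842018155; c=2·atan2(√a, √(1-a))=1.539194698; dist=6371·c=9806.209 ≈ 9806.2 km; running total=67926.8 km
Leg 7 bearing: y=sinΔλ·cosφ2=0.90293415, x=cosφ1·sinφ2-sinφ1·cosφ2·cosΔλ=0.42861589; θ=atan2(y, x)=64.6067° ≈ 64.6°

Leg 1: dist=9680.2 km, bearing=2.6°
Leg 2: dist=13089.3 km, bearing=184.5°
Leg 3: dist=11180.9 km, bearing=262.9°
Leg 4: dist=11170.9 km, bearing=230.8°
Leg 5: dist=3606.2 km, bearing=36.6°
Leg 6: dist=9393.1 km, bearing=15.7°
Leg 7: dist=9806.2 km, bearing=64.6°
Total: 67926.8 km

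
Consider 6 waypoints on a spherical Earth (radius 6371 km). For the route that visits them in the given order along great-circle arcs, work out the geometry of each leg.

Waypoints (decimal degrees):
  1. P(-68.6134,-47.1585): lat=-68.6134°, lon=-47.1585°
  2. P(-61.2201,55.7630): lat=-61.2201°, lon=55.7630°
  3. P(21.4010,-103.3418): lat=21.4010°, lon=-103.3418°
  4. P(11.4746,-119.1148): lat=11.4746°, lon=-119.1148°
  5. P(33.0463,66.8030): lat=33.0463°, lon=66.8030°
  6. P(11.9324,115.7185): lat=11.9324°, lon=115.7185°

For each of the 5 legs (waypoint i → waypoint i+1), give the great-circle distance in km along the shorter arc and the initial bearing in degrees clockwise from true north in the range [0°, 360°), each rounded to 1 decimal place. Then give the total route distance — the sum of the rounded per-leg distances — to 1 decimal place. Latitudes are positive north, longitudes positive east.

Leg 1: φ1=-1.1975297, φ2=-1.0684923, Δφ=0.1290374, Δλ=1.7963190 rad; a=sin²(Δφ/2)+cosφ1·cosφ2·sin²(Δλ/2)=0.1115681638; c=2·atan2(√a, √(1-a))=0.681126846; dist=6371·c=4339.459 ≈ 4339.5 km; running total=4339.5 km
Leg 1 bearing: y=sinΔλ·cosφ2=0.46925473, x=cosφ1·sinφ2-sinφ1·cosφ2·cosΔλ=-0.41986049; θ=atan2(y, x)=131.8202° ≈ 131.8°
Leg 2: φ1=-1.0684923, φ2=0.3735179, Δφ=1.4420102, Δλ=-2.7769026 rad; a=sin²(Δφ/2)+cosφ1·cosφ2·sin²(Δλ/2)=0.8692953149; c=2·atan2(√a, √(1-a))=2.401773709; dist=6371·c=15301.700 ≈ 15301.7 km; running total=19641.2 km
Leg 2 bearing: y=sinΔλ·cosφ2=-0.33206785, x=cosφ1·sinφ2-sinφ1·cosφ2·cosΔλ=-0.58669824; θ=atan2(y, x)=-150.4904° <0 so +360° → 209.5096° ≈ 209.5°
Leg 3: φ1=0.3735179, φ2=0.2002696, Δφ=-0.1732484, Δλ=-0.2752908 rad; a=sin²(Δφ/2)+cosφ1·cosφ2·sin²(Δλ/2)=0.0246634278; c=2·atan2(√a, √(1-a))=0.315397524; dist=6371·c=2009.398 ≈ 2009.4 km; running total=21650.6 km
Leg 3 bearing: y=sinΔλ·cosφ2=-0.26639378, x=cosφ1·sinφ2-sinφ1·cosφ2·cosΔλ=-0.15891799; θ=atan2(y, x)=-120.8183° <0 so +360° → 239.1817° ≈ 239.2°
Leg 4: φ1=0.2002696, φ2=0.5767667, Δφ=0.3764972, Δλ=3.2448777 rad; a=sin²(Δφ/2)+cosφ1·cosφ2·sin²(Δλ/2)=0.8543084722; c=2·atan2(√a, √(1-a))=2.358332471; dist=6371·c=15024.936 ≈ 15024.9 km; running total=36675.5 km
Leg 4 bearing: y=sinΔλ·cosφ2=-0.08642283, x=cosφ1·sinφ2-sinφ1·cosφ2·cosΔλ=0.70028074; θ=atan2(y, x)=-7.0354° <0 so +360° → 352.9646° ≈ 353.0°
Leg 5: φ1=0.5767667, φ2=0.2082597, Δφ=-0.3685071, Δλ=0.8537365 rad; a=sin²(Δφ/2)+cosφ1·cosφ2·sin²(Δλ/2)=0.1741468627; c=2·atan2(√a, √(1-a))=0.860964436; dist=6371·c=5485.204 ≈ 5485.2 km; running total=42160.7 km
Leg 5 bearing: y=sinΔλ·cosφ2=0.73745453, x=cosφ1·sinφ2-sinφ1·cosφ2·cosΔλ=-0.17731257; θ=atan2(y, x)=103.5195° ≈ 103.5°

Leg 1: dist=4339.5 km, bearing=131.8°
Leg 2: dist=15301.7 km, bearing=209.5°
Leg 3: dist=2009.4 km, bearing=239.2°
Leg 4: dist=15024.9 km, bearing=353.0°
Leg 5: dist=5485.2 km, bearing=103.5°
Total: 42160.7 km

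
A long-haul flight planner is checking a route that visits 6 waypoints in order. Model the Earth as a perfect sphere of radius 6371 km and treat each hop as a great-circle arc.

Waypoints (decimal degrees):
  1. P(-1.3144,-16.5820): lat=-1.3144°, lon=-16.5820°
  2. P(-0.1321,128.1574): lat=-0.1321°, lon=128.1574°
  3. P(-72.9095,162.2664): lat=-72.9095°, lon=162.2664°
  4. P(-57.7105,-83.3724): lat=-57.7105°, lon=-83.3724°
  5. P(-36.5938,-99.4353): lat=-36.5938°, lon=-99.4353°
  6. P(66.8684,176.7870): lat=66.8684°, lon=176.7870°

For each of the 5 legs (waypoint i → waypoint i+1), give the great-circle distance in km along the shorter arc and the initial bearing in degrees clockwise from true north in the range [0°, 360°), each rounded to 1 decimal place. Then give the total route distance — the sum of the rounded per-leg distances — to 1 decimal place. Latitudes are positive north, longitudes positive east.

Leg 1: dist=16091.3 km, bearing=92.1°
Leg 2: dist=8427.1 km, bearing=170.2°
Leg 3: dist=4669.0 km, bearing=133.3°
Leg 4: dist=2628.3 km, bearing=326.4°
Leg 5: dist=13447.1 km, bearing=332.9°
Total: 45262.8 km

Leg 1: φ1=-0.0229406, φ2=-0.0023056, Δφ=0.0206350, Δλ=2.5261791 rad; a=sin²(Δφ/2)+cosφ1·cosφ2·sin²(Δλ/2)=0.9081324300; c=2·atan2(√a, √(1-a))=2.525711706; dist=6371·c=16091.309 ≈ 16091.3 km; running total=16091.3 km
Leg 1 bearing: y=sinΔλ·cosφ2=0.57729473, x=cosφ1·sinφ2-sinφ1·cosφ2·cosΔλ=-0.02103508; θ=atan2(y, x)=92.0868° ≈ 92.1°
Leg 2: φ1=-0.0023056, φ2=-1.2725108, Δφ=-1.2702053, Δλ=0.5953144 rad; a=sin²(Δφ/2)+cosφ1·cosφ2·sin²(Δλ/2)=0.3772354321; c=2·atan2(√a, √(1-a))=1.322730827; dist=6371·c=8427.118 ≈ 8427.1 km; running total=24518.4 km
Leg 2 bearing: y=sinΔλ·cosφ2=0.16479985, x=cosφ1·sinφ2-sinφ1·cosφ2·cosΔλ=-0.95527821; θ=atan2(y, x)=170.2120° ≈ 170.2°
Leg 3: φ1=-1.2725108, φ2=-1.0072382, Δφ=0.2652726, Δλ=-4.2872058 rad; a=sin²(Δφ/2)+cosφ1·cosφ2·sin²(Δλ/2)=0.1283633372; c=2·atan2(√a, √(1-a))=0.732846225; dist=6371·c=4668.963 ≈ 4669.0 km; running total=29187.4 km
Leg 3 bearing: y=sinΔλ·cosφ2=0.48663421, x=cosφ1·sinφ2-sinφ1·cosφ2·cosΔλ=-0.45905546; θ=atan2(y, x)=133.3296° ≈ 133.3°
Leg 4: φ1=-1.0072382, φ2=-0.6386823, Δφ=0.3685559, Δλ=-0.2803505 rad; a=sin²(Δφ/2)+cosφ1·cosφ2·sin²(Δλ/2)=0.0419481134; c=2·atan2(√a, √(1-a))=0.412544052; dist=6371·c=2628.318 ≈ 2628.3 km; running total=31815.7 km
Leg 4 bearing: y=sinΔλ·cosφ2=-0.22215140, x=cosφ1·sinφ2-sinφ1·cosφ2·cosΔλ=0.33377033; θ=atan2(y, x)=-33.6470° <0 so +360° → 326.3530° ≈ 326.4°
Leg 5: φ1=-0.6386823, φ2=1.1670737, Δφ=1.8057560, Δλ=4.8209886 rad; a=sin²(Δφ/2)+cosφ1·cosφ2·sin²(Δλ/2)=0.7570128028; c=2·atan2(√a, √(1-a))=2.110667633; dist=6371·c=13447.063 ≈ 13447.1 km; running total=45262.8 km
Leg 5 bearing: y=sinΔλ·cosφ2=-0.39053006, x=cosφ1·sinφ2-sinφ1·cosφ2·cosΔλ=0.76371719; θ=atan2(y, x)=-27.0831° <0 so +360° → 332.9169° ≈ 332.9°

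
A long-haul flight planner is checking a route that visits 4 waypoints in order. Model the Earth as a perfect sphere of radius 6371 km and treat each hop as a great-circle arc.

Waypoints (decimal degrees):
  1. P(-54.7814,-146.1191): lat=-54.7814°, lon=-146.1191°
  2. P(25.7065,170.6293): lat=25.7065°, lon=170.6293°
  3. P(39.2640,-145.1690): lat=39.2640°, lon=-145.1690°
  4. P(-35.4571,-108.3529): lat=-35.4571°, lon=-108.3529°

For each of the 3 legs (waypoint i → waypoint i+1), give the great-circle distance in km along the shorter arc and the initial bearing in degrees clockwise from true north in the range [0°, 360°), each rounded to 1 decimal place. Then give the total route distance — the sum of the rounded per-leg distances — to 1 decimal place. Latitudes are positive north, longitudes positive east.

Leg 1: dist=9854.0 km, bearing=321.9°
Leg 2: dist=4362.0 km, bearing=58.6°
Leg 3: dist=9127.2 km, bearing=150.5°
Total: 23343.2 km

Leg 1: φ1=-0.9561158, φ2=0.4486631, Δφ=1.4047789, Δλ=5.5283025 rad; a=sin²(Δφ/2)+cosφ1·cosφ2·sin²(Δλ/2)=0.4879490377; c=2·atan2(√a, √(1-a))=1.546692068; dist=6371·c=9853.975 ≈ 9854.0 km; running total=9854.0 km
Leg 1 bearing: y=sinΔλ·cosφ2=-0.61738726, x=cosφ1·sinφ2-sinφ1·cosφ2·cosΔλ=0.78629007; θ=atan2(y, x)=-38.1387° <0 so +360° → 321.8613° ≈ 321.9°
Leg 2: φ1=0.4486631, φ2=0.6852861, Δφ=0.2366230, Δλ=-5.5117201 rad; a=sin²(Δφ/2)+cosφ1·cosφ2·sin²(Δλ/2)=0.1126826335; c=2·atan2(√a, √(1-a))=0.684659017; dist=6371·c=4361.963 ≈ 4362.0 km; running total=14216.0 km
Leg 2 bearing: y=sinΔλ·cosφ2=0.53978820, x=cosφ1·sinφ2-sinφ1·cosφ2·cosΔλ=0.32949921; θ=atan2(y, x)=58.5991° ≈ 58.6°
Leg 3: φ1=0.6852861, φ2=-0.6188431, Δφ=-1.3041292, Δλ=0.6425622 rad; a=sin²(Δφ/2)+cosφ1·cosφ2·sin²(Δλ/2)=0.4311291208; c=2·atan2(√a, √(1-a))=1.432615250; dist=6371·c=9127.192 ≈ 9127.2 km; running total=23343.2 km
Leg 3 bearing: y=sinΔλ·cosφ2=0.48811798, x=cosφ1·sinφ2-sinφ1·cosφ2·cosΔλ=-0.86183992; θ=atan2(y, x)=150.4742° ≈ 150.5°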